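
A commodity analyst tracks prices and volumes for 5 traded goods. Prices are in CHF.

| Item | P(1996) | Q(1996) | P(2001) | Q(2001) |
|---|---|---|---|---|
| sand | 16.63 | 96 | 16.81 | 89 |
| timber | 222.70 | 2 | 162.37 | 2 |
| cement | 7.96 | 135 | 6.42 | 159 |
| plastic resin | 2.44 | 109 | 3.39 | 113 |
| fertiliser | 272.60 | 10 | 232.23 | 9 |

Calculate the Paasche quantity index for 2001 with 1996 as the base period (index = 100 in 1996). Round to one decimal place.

96.7

Paasche quantity index uses current-period prices as weights.
ΣP(2001)·Q(2001) = 16.81×89 + 162.37×2 + 6.42×159 + 3.39×113 + 232.23×9 = 1496.09 + 324.74 + 1020.78 + 383.07 + 2090.07 = 5314.75
ΣP(2001)·Q(1996) = 16.81×96 + 162.37×2 + 6.42×135 + 3.39×109 + 232.23×10 = 1613.76 + 324.74 + 866.7 + 369.51 + 2322.3 = 5497.01
Index = 5314.75 / 5497.01 × 100 = 96.6844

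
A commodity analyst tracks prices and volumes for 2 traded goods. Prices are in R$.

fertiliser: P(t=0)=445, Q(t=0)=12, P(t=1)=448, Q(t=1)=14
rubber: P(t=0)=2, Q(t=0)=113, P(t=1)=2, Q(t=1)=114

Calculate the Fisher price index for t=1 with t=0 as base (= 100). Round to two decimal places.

100.65

Laspeyres component (base-period weights):
ΣP(t=1)Q(t=0) = 448×12 + 2×113 = 5376 + 226 = 5602
ΣP(t=0)Q(t=0) = 445×12 + 2×113 = 5340 + 226 = 5566
L = 5602 / 5566 × 100 = 100.6468
Paasche component (current-period weights):
ΣP(t=1)Q(t=1) = 448×14 + 2×114 = 6272 + 228 = 6500
ΣP(t=0)Q(t=1) = 445×14 + 2×114 = 6230 + 228 = 6458
P = 6500 / 6458 × 100 = 100.6504
Fisher = √(L × P) = √(100.6468 × 100.6504) = 100.6486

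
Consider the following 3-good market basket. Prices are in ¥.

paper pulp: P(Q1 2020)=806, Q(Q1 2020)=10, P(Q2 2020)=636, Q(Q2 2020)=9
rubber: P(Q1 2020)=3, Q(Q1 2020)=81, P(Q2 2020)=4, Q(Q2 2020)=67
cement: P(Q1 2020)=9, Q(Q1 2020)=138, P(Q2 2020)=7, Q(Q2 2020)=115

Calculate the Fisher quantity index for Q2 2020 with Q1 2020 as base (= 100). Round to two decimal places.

Laspeyres component (base-period weights):
ΣP(Q1 2020)Q(Q2 2020) = 806×9 + 3×67 + 9×115 = 7254 + 201 + 1035 = 8490
ΣP(Q1 2020)Q(Q1 2020) = 806×10 + 3×81 + 9×138 = 8060 + 243 + 1242 = 9545
L = 8490 / 9545 × 100 = 88.9471
Paasche component (current-period weights):
ΣP(Q2 2020)Q(Q2 2020) = 636×9 + 4×67 + 7×115 = 5724 + 268 + 805 = 6797
ΣP(Q2 2020)Q(Q1 2020) = 636×10 + 4×81 + 7×138 = 6360 + 324 + 966 = 7650
P = 6797 / 7650 × 100 = 88.8497
Fisher = √(L × P) = √(88.9471 × 88.8497) = 88.8984

88.90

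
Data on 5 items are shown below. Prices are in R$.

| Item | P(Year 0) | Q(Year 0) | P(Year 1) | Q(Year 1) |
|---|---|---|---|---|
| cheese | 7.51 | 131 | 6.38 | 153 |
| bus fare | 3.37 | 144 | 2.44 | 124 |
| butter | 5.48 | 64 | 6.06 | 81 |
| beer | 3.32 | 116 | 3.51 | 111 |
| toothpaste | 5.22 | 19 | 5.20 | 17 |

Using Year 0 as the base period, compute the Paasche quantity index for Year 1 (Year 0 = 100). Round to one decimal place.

Paasche quantity index uses current-period prices as weights.
ΣP(Year 1)·Q(Year 1) = 6.38×153 + 2.44×124 + 6.06×81 + 3.51×111 + 5.20×17 = 976.14 + 302.56 + 490.86 + 389.61 + 88.4 = 2247.57
ΣP(Year 1)·Q(Year 0) = 6.38×131 + 2.44×144 + 6.06×64 + 3.51×116 + 5.20×19 = 835.78 + 351.36 + 387.84 + 407.16 + 98.8 = 2080.94
Index = 2247.57 / 2080.94 × 100 = 108.0074

108.0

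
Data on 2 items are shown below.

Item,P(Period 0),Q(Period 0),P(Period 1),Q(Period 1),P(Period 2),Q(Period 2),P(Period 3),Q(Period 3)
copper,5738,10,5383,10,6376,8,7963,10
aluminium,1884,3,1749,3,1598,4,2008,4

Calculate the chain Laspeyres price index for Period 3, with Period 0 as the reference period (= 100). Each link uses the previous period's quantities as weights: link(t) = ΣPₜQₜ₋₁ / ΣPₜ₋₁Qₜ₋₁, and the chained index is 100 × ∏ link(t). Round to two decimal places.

135.92

Link Period 0→Period 1:
ΣP(Period 1)Q(Period 0) = 5383×10 + 1749×3 = 53830 + 5247 = 59077
ΣP(Period 0)Q(Period 0) = 5738×10 + 1884×3 = 57380 + 5652 = 63032
link = 59077/63032 = 0.937254
Link Period 1→Period 2:
ΣP(Period 2)Q(Period 1) = 6376×10 + 1598×3 = 63760 + 4794 = 68554
ΣP(Period 1)Q(Period 1) = 5383×10 + 1749×3 = 53830 + 5247 = 59077
link = 68554/59077 = 1.160418
Link Period 2→Period 3:
ΣP(Period 3)Q(Period 2) = 7963×8 + 2008×4 = 63704 + 8032 = 71736
ΣP(Period 2)Q(Period 2) = 6376×8 + 1598×4 = 51008 + 6392 = 57400
link = 71736/57400 = 1.249756
Chained index = 100 × 0.937254 × 1.160418 × 1.249756 = 135.9243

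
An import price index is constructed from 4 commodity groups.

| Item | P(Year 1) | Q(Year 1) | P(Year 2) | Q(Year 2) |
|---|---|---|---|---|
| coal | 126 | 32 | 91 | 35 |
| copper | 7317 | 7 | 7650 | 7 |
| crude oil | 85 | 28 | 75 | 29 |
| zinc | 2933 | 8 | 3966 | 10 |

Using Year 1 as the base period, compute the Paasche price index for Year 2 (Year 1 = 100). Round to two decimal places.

Paasche price index uses current-period quantities as weights.
ΣP(Year 2)·Q(Year 2) = 91×35 + 7650×7 + 75×29 + 3966×10 = 3185 + 53550 + 2175 + 39660 = 98570
ΣP(Year 1)·Q(Year 2) = 126×35 + 7317×7 + 85×29 + 2933×10 = 4410 + 51219 + 2465 + 29330 = 87424
Index = 98570 / 87424 × 100 = 112.7494

112.75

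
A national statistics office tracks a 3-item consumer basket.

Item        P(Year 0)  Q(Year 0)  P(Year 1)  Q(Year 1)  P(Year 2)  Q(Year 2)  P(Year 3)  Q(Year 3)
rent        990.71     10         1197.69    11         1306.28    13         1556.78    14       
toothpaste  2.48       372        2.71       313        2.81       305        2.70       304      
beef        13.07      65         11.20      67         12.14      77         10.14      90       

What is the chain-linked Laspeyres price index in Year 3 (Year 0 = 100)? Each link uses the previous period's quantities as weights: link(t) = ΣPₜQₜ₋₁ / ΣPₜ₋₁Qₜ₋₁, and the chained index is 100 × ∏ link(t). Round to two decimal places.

Link Year 0→Year 1:
ΣP(Year 1)Q(Year 0) = 1197.69×10 + 2.71×372 + 11.20×65 = 11976.9 + 1008.12 + 728 = 13713.02
ΣP(Year 0)Q(Year 0) = 990.71×10 + 2.48×372 + 13.07×65 = 9907.1 + 922.56 + 849.55 = 11679.21
link = 13713.02/11679.21 = 1.174139
Link Year 1→Year 2:
ΣP(Year 2)Q(Year 1) = 1306.28×11 + 2.81×313 + 12.14×67 = 14369.08 + 879.53 + 813.38 = 16061.99
ΣP(Year 1)Q(Year 1) = 1197.69×11 + 2.71×313 + 11.20×67 = 13174.59 + 848.23 + 750.4 = 14773.22
link = 16061.99/14773.22 = 1.087237
Link Year 2→Year 3:
ΣP(Year 3)Q(Year 2) = 1556.78×13 + 2.70×305 + 10.14×77 = 20238.14 + 823.5 + 780.78 = 21842.42
ΣP(Year 2)Q(Year 2) = 1306.28×13 + 2.81×305 + 12.14×77 = 16981.64 + 857.05 + 934.78 = 18773.47
link = 21842.42/18773.47 = 1.163473
Chained index = 100 × 1.174139 × 1.087237 × 1.163473 = 148.5252

148.53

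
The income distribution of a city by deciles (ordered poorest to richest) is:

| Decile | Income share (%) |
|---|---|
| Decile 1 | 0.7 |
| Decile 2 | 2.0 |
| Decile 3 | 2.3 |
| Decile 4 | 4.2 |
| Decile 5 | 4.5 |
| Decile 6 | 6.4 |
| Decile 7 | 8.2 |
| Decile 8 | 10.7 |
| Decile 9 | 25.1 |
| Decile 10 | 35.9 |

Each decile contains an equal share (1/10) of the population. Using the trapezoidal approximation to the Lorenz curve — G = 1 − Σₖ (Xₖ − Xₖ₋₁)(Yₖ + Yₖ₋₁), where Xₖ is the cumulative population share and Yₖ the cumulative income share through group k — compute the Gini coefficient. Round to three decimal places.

0.534

Cumulative income shares Yₖ: 0.0070, 0.0270, 0.0500, 0.0920, 0.1370, 0.2010, 0.2830, 0.3900, 0.6410, 1.0000
Σ (Xₖ−Xₖ₋₁)(Yₖ+Yₖ₋₁) = (1/10)(0.0070+0.0000) + (1/10)(0.0270+0.0070) + (1/10)(0.0500+0.0270) + (1/10)(0.0920+0.0500) + (1/10)(0.1370+0.0920) + (1/10)(0.2010+0.1370) + (1/10)(0.2830+0.2010) + (1/10)(0.3900+0.2830) + (1/10)(0.6410+0.3900) + (1/10)(1.0000+0.6410)
  = 0.0007 + 0.0034 + 0.0077 + 0.0142 + 0.0229 + 0.0338 + 0.0484 + 0.0673 + 0.1031 + 0.1641 = 0.4656
G = 1 − 0.4656 = 0.5344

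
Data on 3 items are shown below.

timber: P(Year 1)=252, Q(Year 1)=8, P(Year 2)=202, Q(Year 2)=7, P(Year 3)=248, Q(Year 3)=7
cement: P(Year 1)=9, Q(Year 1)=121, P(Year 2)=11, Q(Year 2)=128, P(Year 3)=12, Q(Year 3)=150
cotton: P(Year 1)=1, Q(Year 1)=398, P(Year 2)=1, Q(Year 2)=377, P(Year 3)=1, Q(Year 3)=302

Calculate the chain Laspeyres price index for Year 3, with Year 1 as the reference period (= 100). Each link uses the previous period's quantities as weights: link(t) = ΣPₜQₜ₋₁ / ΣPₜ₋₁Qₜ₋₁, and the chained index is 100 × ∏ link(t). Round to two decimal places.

108.92

Link Year 1→Year 2:
ΣP(Year 2)Q(Year 1) = 202×8 + 11×121 + 1×398 = 1616 + 1331 + 398 = 3345
ΣP(Year 1)Q(Year 1) = 252×8 + 9×121 + 1×398 = 2016 + 1089 + 398 = 3503
link = 3345/3503 = 0.954896
Link Year 2→Year 3:
ΣP(Year 3)Q(Year 2) = 248×7 + 12×128 + 1×377 = 1736 + 1536 + 377 = 3649
ΣP(Year 2)Q(Year 2) = 202×7 + 11×128 + 1×377 = 1414 + 1408 + 377 = 3199
link = 3649/3199 = 1.140669
Chained index = 100 × 0.954896 × 1.140669 = 108.9220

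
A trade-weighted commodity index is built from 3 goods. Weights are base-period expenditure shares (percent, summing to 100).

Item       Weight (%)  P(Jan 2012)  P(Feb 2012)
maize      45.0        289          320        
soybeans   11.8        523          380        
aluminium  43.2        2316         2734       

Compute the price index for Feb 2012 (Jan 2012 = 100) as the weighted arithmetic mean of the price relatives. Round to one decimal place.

maize: 45.0 × (320/289) = 45.0 × 1.107266 = 49.8270
soybeans: 11.8 × (380/523) = 11.8 × 0.726577 = 8.5736
aluminium: 43.2 × (2734/2316) = 43.2 × 1.180484 = 50.9969
Index = Σ wᵢ·(p₁ᵢ/p₀ᵢ) = 49.8270 + 8.5736 + 50.9969 = 109.3975

109.4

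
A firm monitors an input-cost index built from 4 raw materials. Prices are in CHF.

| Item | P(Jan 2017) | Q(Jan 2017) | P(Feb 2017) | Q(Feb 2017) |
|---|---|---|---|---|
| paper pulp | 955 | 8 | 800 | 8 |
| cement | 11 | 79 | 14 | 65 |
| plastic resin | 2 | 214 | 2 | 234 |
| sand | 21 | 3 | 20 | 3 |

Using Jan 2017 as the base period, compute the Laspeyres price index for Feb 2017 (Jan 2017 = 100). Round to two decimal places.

Laspeyres price index uses base-period quantities as weights.
ΣP(Feb 2017)·Q(Jan 2017) = 800×8 + 14×79 + 2×214 + 20×3 = 6400 + 1106 + 428 + 60 = 7994
ΣP(Jan 2017)·Q(Jan 2017) = 955×8 + 11×79 + 2×214 + 21×3 = 7640 + 869 + 428 + 63 = 9000
Index = 7994 / 9000 × 100 = 88.8222

88.82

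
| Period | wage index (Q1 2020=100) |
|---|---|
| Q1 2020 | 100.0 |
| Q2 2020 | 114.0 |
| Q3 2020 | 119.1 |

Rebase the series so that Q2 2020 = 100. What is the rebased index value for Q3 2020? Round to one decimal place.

Rebased(Q3 2020) = 119.1 / 114.0 × 100 = 104.4737

104.5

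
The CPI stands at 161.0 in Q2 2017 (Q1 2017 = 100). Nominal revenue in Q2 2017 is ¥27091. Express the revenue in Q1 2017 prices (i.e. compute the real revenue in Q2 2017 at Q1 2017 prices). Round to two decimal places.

Real = Nominal ÷ (Index/100) = 27091 ÷ (161.0/100)
     = 27091 ÷ 1.610 = 16826.7081

16826.71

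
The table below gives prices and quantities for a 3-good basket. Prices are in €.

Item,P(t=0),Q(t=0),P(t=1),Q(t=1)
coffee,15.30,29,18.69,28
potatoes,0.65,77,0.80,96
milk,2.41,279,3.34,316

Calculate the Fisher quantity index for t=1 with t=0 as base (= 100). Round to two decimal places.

107.61

Laspeyres component (base-period weights):
ΣP(t=0)Q(t=1) = 15.30×28 + 0.65×96 + 2.41×316 = 428.4 + 62.4 + 761.56 = 1252.36
ΣP(t=0)Q(t=0) = 15.30×29 + 0.65×77 + 2.41×279 = 443.7 + 50.05 + 672.39 = 1166.14
L = 1252.36 / 1166.14 × 100 = 107.3936
Paasche component (current-period weights):
ΣP(t=1)Q(t=1) = 18.69×28 + 0.80×96 + 3.34×316 = 523.32 + 76.8 + 1055.44 = 1655.56
ΣP(t=1)Q(t=0) = 18.69×29 + 0.80×77 + 3.34×279 = 542.01 + 61.6 + 931.86 = 1535.47
P = 1655.56 / 1535.47 × 100 = 107.8211
Fisher = √(L × P) = √(107.3936 × 107.8211) = 107.6071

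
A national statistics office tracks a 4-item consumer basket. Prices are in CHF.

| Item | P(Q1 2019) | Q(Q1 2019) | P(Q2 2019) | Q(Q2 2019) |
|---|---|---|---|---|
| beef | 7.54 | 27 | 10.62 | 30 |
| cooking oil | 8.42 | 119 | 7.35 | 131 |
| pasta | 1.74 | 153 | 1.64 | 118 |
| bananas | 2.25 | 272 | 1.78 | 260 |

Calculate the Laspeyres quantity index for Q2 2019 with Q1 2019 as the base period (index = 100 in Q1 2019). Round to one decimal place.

Laspeyres quantity index uses base-period prices as weights.
ΣP(Q1 2019)·Q(Q2 2019) = 7.54×30 + 8.42×131 + 1.74×118 + 2.25×260 = 226.2 + 1103.02 + 205.32 + 585 = 2119.54
ΣP(Q1 2019)·Q(Q1 2019) = 7.54×27 + 8.42×119 + 1.74×153 + 2.25×272 = 203.58 + 1001.98 + 266.22 + 612 = 2083.78
Index = 2119.54 / 2083.78 × 100 = 101.7161

101.7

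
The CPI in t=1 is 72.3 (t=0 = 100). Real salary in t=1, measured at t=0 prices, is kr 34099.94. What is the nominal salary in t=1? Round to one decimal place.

Nominal = Real × (Index/100) = 34099.94 × (72.3/100)
        = 34099.94 × 0.723 = 24654.2566

24654.3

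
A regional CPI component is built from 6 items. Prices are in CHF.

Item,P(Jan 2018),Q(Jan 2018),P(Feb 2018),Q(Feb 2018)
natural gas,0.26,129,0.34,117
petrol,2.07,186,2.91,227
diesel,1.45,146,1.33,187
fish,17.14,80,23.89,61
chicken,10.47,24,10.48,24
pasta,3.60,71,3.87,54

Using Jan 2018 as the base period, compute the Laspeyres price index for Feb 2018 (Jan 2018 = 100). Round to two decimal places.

128.24

Laspeyres price index uses base-period quantities as weights.
ΣP(Feb 2018)·Q(Jan 2018) = 0.34×129 + 2.91×186 + 1.33×146 + 23.89×80 + 10.48×24 + 3.87×71 = 43.86 + 541.26 + 194.18 + 1911.2 + 251.52 + 274.77 = 3216.79
ΣP(Jan 2018)·Q(Jan 2018) = 0.26×129 + 2.07×186 + 1.45×146 + 17.14×80 + 10.47×24 + 3.60×71 = 33.54 + 385.02 + 211.7 + 1371.2 + 251.28 + 255.6 = 2508.34
Index = 3216.79 / 2508.34 × 100 = 128.2438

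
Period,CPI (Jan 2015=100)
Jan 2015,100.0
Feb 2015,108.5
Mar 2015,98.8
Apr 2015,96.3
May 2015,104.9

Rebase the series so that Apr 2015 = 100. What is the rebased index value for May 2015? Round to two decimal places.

108.93

Rebased(May 2015) = 104.9 / 96.3 × 100 = 108.9304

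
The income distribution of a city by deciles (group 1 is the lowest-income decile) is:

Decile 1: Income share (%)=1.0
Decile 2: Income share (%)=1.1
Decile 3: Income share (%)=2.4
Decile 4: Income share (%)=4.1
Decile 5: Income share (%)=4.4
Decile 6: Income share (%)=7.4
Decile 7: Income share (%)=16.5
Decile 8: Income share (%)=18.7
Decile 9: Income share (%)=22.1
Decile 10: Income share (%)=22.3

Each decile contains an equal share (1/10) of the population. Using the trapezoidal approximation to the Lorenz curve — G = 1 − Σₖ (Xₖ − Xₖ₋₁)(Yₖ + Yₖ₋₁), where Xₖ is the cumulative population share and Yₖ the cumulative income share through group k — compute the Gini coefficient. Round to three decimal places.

0.460

Cumulative income shares Yₖ: 0.0100, 0.0210, 0.0450, 0.0860, 0.1300, 0.2040, 0.3690, 0.5560, 0.7770, 1.0000
Σ (Xₖ−Xₖ₋₁)(Yₖ+Yₖ₋₁) = (1/10)(0.0100+0.0000) + (1/10)(0.0210+0.0100) + (1/10)(0.0450+0.0210) + (1/10)(0.0860+0.0450) + (1/10)(0.1300+0.0860) + (1/10)(0.2040+0.1300) + (1/10)(0.3690+0.2040) + (1/10)(0.5560+0.3690) + (1/10)(0.7770+0.5560) + (1/10)(1.0000+0.7770)
  = 0.0010 + 0.0031 + 0.0066 + 0.0131 + 0.0216 + 0.0334 + 0.0573 + 0.0925 + 0.1333 + 0.1777 = 0.5396
G = 1 − 0.5396 = 0.4604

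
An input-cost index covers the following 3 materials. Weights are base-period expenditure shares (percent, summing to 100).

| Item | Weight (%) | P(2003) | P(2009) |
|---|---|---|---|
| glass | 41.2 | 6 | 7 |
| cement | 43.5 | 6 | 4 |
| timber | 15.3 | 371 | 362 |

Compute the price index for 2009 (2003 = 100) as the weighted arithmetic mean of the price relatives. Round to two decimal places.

glass: 41.2 × (7/6) = 41.2 × 1.166667 = 48.0667
cement: 43.5 × (4/6) = 43.5 × 0.666667 = 29.0000
timber: 15.3 × (362/371) = 15.3 × 0.975741 = 14.9288
Index = Σ wᵢ·(p₁ᵢ/p₀ᵢ) = 48.0667 + 29.0000 + 14.9288 = 91.9955

92.00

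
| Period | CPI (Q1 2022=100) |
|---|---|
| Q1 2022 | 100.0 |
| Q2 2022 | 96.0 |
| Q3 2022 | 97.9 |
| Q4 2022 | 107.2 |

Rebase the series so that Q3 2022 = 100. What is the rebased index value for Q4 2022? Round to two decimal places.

Rebased(Q4 2022) = 107.2 / 97.9 × 100 = 109.4995

109.50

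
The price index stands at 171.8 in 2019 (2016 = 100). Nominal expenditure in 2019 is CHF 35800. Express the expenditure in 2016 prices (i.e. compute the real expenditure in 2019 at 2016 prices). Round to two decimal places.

20838.18

Real = Nominal ÷ (Index/100) = 35800 ÷ (171.8/100)
     = 35800 ÷ 1.718 = 20838.1839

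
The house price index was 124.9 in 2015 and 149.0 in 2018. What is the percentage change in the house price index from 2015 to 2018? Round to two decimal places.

Change = (149.0 − 124.9) / 124.9 × 100
       = 24.1 / 124.9 × 100 = 19.2954%

19.30%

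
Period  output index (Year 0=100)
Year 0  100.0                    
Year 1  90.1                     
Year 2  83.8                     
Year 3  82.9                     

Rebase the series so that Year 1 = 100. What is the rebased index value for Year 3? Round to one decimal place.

Rebased(Year 3) = 82.9 / 90.1 × 100 = 92.0089

92.0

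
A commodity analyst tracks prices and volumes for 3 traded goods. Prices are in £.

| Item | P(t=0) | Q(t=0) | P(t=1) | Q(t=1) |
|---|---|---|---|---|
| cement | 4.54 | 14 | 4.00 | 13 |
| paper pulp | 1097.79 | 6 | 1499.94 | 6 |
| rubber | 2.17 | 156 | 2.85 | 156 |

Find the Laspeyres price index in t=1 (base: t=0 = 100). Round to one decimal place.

135.9

Laspeyres price index uses base-period quantities as weights.
ΣP(t=1)·Q(t=0) = 4.00×14 + 1499.94×6 + 2.85×156 = 56 + 8999.64 + 444.6 = 9500.24
ΣP(t=0)·Q(t=0) = 4.54×14 + 1097.79×6 + 2.17×156 = 63.56 + 6586.74 + 338.52 = 6988.82
Index = 9500.24 / 6988.82 × 100 = 135.9348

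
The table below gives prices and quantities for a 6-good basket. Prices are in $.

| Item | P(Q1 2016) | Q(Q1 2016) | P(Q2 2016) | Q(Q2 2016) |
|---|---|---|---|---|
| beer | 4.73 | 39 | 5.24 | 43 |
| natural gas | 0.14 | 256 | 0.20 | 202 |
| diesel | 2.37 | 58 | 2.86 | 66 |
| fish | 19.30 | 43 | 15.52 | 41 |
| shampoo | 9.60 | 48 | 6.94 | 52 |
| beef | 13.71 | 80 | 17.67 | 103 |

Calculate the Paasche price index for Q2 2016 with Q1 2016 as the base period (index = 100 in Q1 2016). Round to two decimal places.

105.86

Paasche price index uses current-period quantities as weights.
ΣP(Q2 2016)·Q(Q2 2016) = 5.24×43 + 0.20×202 + 2.86×66 + 15.52×41 + 6.94×52 + 17.67×103 = 225.32 + 40.4 + 188.76 + 636.32 + 360.88 + 1820.01 = 3271.69
ΣP(Q1 2016)·Q(Q2 2016) = 4.73×43 + 0.14×202 + 2.37×66 + 19.30×41 + 9.60×52 + 13.71×103 = 203.39 + 28.28 + 156.42 + 791.3 + 499.2 + 1412.13 = 3090.72
Index = 3271.69 / 3090.72 × 100 = 105.8553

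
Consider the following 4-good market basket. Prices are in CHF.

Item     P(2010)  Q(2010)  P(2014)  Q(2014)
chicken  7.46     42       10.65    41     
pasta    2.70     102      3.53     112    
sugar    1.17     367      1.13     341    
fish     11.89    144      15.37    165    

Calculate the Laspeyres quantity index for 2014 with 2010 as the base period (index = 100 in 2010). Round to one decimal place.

108.7

Laspeyres quantity index uses base-period prices as weights.
ΣP(2010)·Q(2014) = 7.46×41 + 2.70×112 + 1.17×341 + 11.89×165 = 305.86 + 302.4 + 398.97 + 1961.85 = 2969.08
ΣP(2010)·Q(2010) = 7.46×42 + 2.70×102 + 1.17×367 + 11.89×144 = 313.32 + 275.4 + 429.39 + 1712.16 = 2730.27
Index = 2969.08 / 2730.27 × 100 = 108.7468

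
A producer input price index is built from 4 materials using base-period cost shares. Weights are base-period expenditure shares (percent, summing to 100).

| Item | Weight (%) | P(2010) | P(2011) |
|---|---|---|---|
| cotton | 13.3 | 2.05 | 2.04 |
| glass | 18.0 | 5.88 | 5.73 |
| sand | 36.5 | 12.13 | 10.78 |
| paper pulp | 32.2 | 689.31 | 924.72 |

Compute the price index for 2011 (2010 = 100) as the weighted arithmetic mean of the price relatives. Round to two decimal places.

cotton: 13.3 × (2.04/2.05) = 13.3 × 0.995122 = 13.2351
glass: 18.0 × (5.73/5.88) = 18.0 × 0.974490 = 17.5408
sand: 36.5 × (10.78/12.13) = 36.5 × 0.888706 = 32.4378
paper pulp: 32.2 × (924.72/689.31) = 32.2 × 1.341515 = 43.1968
Index = Σ wᵢ·(p₁ᵢ/p₀ᵢ) = 13.2351 + 17.5408 + 32.4378 + 43.1968 = 106.4105

106.41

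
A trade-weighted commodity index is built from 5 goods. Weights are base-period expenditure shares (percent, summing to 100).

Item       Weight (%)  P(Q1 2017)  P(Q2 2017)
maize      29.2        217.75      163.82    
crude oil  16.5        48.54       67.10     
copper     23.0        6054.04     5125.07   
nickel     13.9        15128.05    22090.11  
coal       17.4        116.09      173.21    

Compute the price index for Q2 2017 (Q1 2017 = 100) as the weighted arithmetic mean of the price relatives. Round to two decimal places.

110.51

maize: 29.2 × (163.82/217.75) = 29.2 × 0.752331 = 21.9681
crude oil: 16.5 × (67.10/48.54) = 16.5 × 1.382365 = 22.8090
copper: 23.0 × (5125.07/6054.04) = 23.0 × 0.846554 = 19.4707
nickel: 13.9 × (22090.11/15128.05) = 13.9 × 1.460209 = 20.2969
coal: 17.4 × (173.21/116.09) = 17.4 × 1.492032 = 25.9614
Index = Σ wᵢ·(p₁ᵢ/p₀ᵢ) = 21.9681 + 22.8090 + 19.4707 + 20.2969 + 25.9614 = 110.5061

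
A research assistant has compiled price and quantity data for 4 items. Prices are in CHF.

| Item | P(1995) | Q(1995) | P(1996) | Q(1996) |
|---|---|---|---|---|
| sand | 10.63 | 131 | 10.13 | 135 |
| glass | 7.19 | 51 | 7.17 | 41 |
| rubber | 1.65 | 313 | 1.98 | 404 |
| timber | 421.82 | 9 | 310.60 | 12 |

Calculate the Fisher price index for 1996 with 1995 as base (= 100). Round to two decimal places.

83.55

Laspeyres component (base-period weights):
ΣP(1996)Q(1995) = 10.13×131 + 7.17×51 + 1.98×313 + 310.60×9 = 1327.03 + 365.67 + 619.74 + 2795.4 = 5107.84
ΣP(1995)Q(1995) = 10.63×131 + 7.19×51 + 1.65×313 + 421.82×9 = 1392.53 + 366.69 + 516.45 + 3796.38 = 6072.05
L = 5107.84 / 6072.05 × 100 = 84.1205
Paasche component (current-period weights):
ΣP(1996)Q(1996) = 10.13×135 + 7.17×41 + 1.98×404 + 310.60×12 = 1367.55 + 293.97 + 799.92 + 3727.2 = 6188.64
ΣP(1995)Q(1996) = 10.63×135 + 7.19×41 + 1.65×404 + 421.82×12 = 1435.05 + 294.79 + 666.6 + 5061.84 = 7458.28
P = 6188.64 / 7458.28 × 100 = 82.9768
Fisher = √(L × P) = √(84.1205 × 82.9768) = 83.5467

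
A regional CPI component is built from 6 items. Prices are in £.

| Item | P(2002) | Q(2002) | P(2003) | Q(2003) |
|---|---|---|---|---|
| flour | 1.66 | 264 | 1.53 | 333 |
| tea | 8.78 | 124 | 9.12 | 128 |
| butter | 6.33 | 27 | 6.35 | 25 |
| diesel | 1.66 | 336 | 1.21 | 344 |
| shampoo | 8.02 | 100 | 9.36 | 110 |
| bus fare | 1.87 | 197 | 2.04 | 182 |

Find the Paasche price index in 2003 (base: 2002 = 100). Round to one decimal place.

100.7

Paasche price index uses current-period quantities as weights.
ΣP(2003)·Q(2003) = 1.53×333 + 9.12×128 + 6.35×25 + 1.21×344 + 9.36×110 + 2.04×182 = 509.49 + 1167.36 + 158.75 + 416.24 + 1029.6 + 371.28 = 3652.72
ΣP(2002)·Q(2003) = 1.66×333 + 8.78×128 + 6.33×25 + 1.66×344 + 8.02×110 + 1.87×182 = 552.78 + 1123.84 + 158.25 + 571.04 + 882.2 + 340.34 = 3628.45
Index = 3652.72 / 3628.45 × 100 = 100.6689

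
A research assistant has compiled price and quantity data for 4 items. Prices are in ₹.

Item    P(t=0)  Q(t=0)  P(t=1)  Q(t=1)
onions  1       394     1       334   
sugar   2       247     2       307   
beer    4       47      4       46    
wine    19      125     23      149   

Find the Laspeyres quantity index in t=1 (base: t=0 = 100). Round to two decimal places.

114.84

Laspeyres quantity index uses base-period prices as weights.
ΣP(t=0)·Q(t=1) = 1×334 + 2×307 + 4×46 + 19×149 = 334 + 614 + 184 + 2831 = 3963
ΣP(t=0)·Q(t=0) = 1×394 + 2×247 + 4×47 + 19×125 = 394 + 494 + 188 + 2375 = 3451
Index = 3963 / 3451 × 100 = 114.8363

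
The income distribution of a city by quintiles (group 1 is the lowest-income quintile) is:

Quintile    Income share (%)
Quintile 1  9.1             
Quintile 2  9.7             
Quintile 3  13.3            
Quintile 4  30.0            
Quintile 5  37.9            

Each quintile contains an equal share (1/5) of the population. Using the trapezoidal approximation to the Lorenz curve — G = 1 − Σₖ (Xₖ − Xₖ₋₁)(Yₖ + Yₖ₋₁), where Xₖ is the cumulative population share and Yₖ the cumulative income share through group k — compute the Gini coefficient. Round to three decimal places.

Cumulative income shares Yₖ: 0.0910, 0.1880, 0.3210, 0.6210, 1.0000
Σ (Xₖ−Xₖ₋₁)(Yₖ+Yₖ₋₁) = (1/5)(0.0910+0.0000) + (1/5)(0.1880+0.0910) + (1/5)(0.3210+0.1880) + (1/5)(0.6210+0.3210) + (1/5)(1.0000+0.6210)
  = 0.0182 + 0.0558 + 0.1018 + 0.1884 + 0.3242 = 0.6884
G = 1 − 0.6884 = 0.3116

0.312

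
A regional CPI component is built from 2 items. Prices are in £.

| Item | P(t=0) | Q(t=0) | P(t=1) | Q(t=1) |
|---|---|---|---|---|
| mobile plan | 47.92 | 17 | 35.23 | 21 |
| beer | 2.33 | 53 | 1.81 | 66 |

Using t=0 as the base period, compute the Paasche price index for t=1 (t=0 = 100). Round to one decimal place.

74.1

Paasche price index uses current-period quantities as weights.
ΣP(t=1)·Q(t=1) = 35.23×21 + 1.81×66 = 739.83 + 119.46 = 859.29
ΣP(t=0)·Q(t=1) = 47.92×21 + 2.33×66 = 1006.32 + 153.78 = 1160.1
Index = 859.29 / 1160.1 × 100 = 74.0703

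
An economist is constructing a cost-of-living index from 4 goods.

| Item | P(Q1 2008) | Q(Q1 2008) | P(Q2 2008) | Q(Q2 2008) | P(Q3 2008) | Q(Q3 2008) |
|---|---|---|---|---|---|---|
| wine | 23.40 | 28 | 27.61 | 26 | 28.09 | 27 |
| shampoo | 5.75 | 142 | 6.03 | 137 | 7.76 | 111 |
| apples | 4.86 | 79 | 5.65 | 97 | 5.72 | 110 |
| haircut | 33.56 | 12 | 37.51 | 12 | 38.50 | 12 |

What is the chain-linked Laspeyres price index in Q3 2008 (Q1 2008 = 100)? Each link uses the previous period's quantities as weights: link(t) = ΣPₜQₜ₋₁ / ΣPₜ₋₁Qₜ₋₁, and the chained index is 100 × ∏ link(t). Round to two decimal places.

Link Q1 2008→Q2 2008:
ΣP(Q2 2008)Q(Q1 2008) = 27.61×28 + 6.03×142 + 5.65×79 + 37.51×12 = 773.08 + 856.26 + 446.35 + 450.12 = 2525.81
ΣP(Q1 2008)Q(Q1 2008) = 23.40×28 + 5.75×142 + 4.86×79 + 33.56×12 = 655.2 + 816.5 + 383.94 + 402.72 = 2258.36
link = 2525.81/2258.36 = 1.118427
Link Q2 2008→Q3 2008:
ΣP(Q3 2008)Q(Q2 2008) = 28.09×26 + 7.76×137 + 5.72×97 + 38.50×12 = 730.34 + 1063.12 + 554.84 + 462 = 2810.3
ΣP(Q2 2008)Q(Q2 2008) = 27.61×26 + 6.03×137 + 5.65×97 + 37.51×12 = 717.86 + 826.11 + 548.05 + 450.12 = 2542.14
link = 2810.3/2542.14 = 1.105486
Chained index = 100 × 1.118427 × 1.105486 = 123.6405

123.64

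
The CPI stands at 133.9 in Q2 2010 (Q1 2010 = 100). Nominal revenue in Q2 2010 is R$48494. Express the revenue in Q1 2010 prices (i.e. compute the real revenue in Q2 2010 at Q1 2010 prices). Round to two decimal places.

36216.58

Real = Nominal ÷ (Index/100) = 48494 ÷ (133.9/100)
     = 48494 ÷ 1.339 = 36216.5795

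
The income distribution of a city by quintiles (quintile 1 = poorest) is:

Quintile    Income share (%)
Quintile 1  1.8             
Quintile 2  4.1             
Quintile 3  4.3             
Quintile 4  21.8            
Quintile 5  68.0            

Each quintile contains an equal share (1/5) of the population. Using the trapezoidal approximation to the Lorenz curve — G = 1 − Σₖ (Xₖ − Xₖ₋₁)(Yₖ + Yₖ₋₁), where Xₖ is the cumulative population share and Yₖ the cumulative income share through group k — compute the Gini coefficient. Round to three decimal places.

0.600

Cumulative income shares Yₖ: 0.0180, 0.0590, 0.1020, 0.3200, 1.0000
Σ (Xₖ−Xₖ₋₁)(Yₖ+Yₖ₋₁) = (1/5)(0.0180+0.0000) + (1/5)(0.0590+0.0180) + (1/5)(0.1020+0.0590) + (1/5)(0.3200+0.1020) + (1/5)(1.0000+0.3200)
  = 0.0036 + 0.0154 + 0.0322 + 0.0844 + 0.2640 = 0.3996
G = 1 − 0.3996 = 0.6004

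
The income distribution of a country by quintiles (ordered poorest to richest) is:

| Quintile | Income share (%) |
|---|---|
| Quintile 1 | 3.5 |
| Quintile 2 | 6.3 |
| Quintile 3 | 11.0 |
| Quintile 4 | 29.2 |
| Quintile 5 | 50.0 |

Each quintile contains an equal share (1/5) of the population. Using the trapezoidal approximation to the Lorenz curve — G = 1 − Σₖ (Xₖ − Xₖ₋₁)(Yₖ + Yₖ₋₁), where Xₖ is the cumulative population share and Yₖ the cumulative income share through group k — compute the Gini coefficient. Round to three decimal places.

Cumulative income shares Yₖ: 0.0350, 0.0980, 0.2080, 0.5000, 1.0000
Σ (Xₖ−Xₖ₋₁)(Yₖ+Yₖ₋₁) = (1/5)(0.0350+0.0000) + (1/5)(0.0980+0.0350) + (1/5)(0.2080+0.0980) + (1/5)(0.5000+0.2080) + (1/5)(1.0000+0.5000)
  = 0.0070 + 0.0266 + 0.0612 + 0.1416 + 0.3000 = 0.5364
G = 1 − 0.5364 = 0.4636

0.464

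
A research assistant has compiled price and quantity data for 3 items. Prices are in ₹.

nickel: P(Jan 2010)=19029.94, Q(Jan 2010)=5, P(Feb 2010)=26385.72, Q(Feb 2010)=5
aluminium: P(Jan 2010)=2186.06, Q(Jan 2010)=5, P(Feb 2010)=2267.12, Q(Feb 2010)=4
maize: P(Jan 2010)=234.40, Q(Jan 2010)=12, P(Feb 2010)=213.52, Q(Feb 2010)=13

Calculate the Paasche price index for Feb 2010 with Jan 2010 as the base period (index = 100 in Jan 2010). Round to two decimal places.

Paasche price index uses current-period quantities as weights.
ΣP(Feb 2010)·Q(Feb 2010) = 26385.72×5 + 2267.12×4 + 213.52×13 = 131928.6 + 9068.48 + 2775.76 = 143772.84
ΣP(Jan 2010)·Q(Feb 2010) = 19029.94×5 + 2186.06×4 + 234.40×13 = 95149.7 + 8744.24 + 3047.2 = 106941.14
Index = 143772.84 / 106941.14 × 100 = 134.4411

134.44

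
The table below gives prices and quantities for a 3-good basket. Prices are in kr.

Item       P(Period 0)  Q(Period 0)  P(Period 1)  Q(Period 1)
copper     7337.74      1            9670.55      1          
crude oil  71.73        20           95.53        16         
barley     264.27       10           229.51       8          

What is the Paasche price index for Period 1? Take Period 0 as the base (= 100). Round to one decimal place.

Paasche price index uses current-period quantities as weights.
ΣP(Period 1)·Q(Period 1) = 9670.55×1 + 95.53×16 + 229.51×8 = 9670.55 + 1528.48 + 1836.08 = 13035.11
ΣP(Period 0)·Q(Period 1) = 7337.74×1 + 71.73×16 + 264.27×8 = 7337.74 + 1147.68 + 2114.16 = 10599.58
Index = 13035.11 / 10599.58 × 100 = 122.9776

123.0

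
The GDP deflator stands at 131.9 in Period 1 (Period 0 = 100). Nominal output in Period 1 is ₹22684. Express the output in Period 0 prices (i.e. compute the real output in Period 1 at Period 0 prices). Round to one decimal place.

Real = Nominal ÷ (Index/100) = 22684 ÷ (131.9/100)
     = 22684 ÷ 1.319 = 17197.8772

17197.9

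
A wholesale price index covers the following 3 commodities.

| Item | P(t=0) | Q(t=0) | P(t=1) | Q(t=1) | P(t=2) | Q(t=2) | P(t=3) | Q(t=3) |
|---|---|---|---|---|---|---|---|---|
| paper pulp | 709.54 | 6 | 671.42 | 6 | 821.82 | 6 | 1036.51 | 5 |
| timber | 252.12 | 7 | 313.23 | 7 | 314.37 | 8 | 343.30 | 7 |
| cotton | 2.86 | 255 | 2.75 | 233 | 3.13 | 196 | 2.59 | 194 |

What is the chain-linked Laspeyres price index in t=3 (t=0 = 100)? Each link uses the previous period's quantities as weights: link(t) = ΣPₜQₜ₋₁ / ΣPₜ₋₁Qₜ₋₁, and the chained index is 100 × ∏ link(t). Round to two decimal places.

138.06

Link t=0→t=1:
ΣP(t=1)Q(t=0) = 671.42×6 + 313.23×7 + 2.75×255 = 4028.52 + 2192.61 + 701.25 = 6922.38
ΣP(t=0)Q(t=0) = 709.54×6 + 252.12×7 + 2.86×255 = 4257.24 + 1764.84 + 729.3 = 6751.38
link = 6922.38/6751.38 = 1.025328
Link t=1→t=2:
ΣP(t=2)Q(t=1) = 821.82×6 + 314.37×7 + 3.13×233 = 4930.92 + 2200.59 + 729.29 = 7860.8
ΣP(t=1)Q(t=1) = 671.42×6 + 313.23×7 + 2.75×233 = 4028.52 + 2192.61 + 640.75 = 6861.88
link = 7860.8/6861.88 = 1.145575
Link t=2→t=3:
ΣP(t=3)Q(t=2) = 1036.51×6 + 343.30×8 + 2.59×196 = 6219.06 + 2746.4 + 507.64 = 9473.1
ΣP(t=2)Q(t=2) = 821.82×6 + 314.37×8 + 3.13×196 = 4930.92 + 2514.96 + 613.48 = 8059.36
link = 9473.1/8059.36 = 1.175416
Chained index = 100 × 1.025328 × 1.145575 × 1.175416 = 138.0632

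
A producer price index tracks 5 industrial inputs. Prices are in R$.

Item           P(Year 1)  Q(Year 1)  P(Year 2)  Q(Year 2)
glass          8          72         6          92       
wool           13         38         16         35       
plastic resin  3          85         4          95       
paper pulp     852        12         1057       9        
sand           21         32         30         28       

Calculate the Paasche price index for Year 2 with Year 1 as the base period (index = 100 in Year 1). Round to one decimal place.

121.7

Paasche price index uses current-period quantities as weights.
ΣP(Year 2)·Q(Year 2) = 6×92 + 16×35 + 4×95 + 1057×9 + 30×28 = 552 + 560 + 380 + 9513 + 840 = 11845
ΣP(Year 1)·Q(Year 2) = 8×92 + 13×35 + 3×95 + 852×9 + 21×28 = 736 + 455 + 285 + 7668 + 588 = 9732
Index = 11845 / 9732 × 100 = 121.7119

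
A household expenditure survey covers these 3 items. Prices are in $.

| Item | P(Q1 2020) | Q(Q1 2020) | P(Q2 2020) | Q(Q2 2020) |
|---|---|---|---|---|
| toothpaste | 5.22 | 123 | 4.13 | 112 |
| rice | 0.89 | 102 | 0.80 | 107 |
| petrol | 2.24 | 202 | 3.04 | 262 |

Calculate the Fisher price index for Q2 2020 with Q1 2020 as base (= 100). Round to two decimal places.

Laspeyres component (base-period weights):
ΣP(Q2 2020)Q(Q1 2020) = 4.13×123 + 0.80×102 + 3.04×202 = 507.99 + 81.6 + 614.08 = 1203.67
ΣP(Q1 2020)Q(Q1 2020) = 5.22×123 + 0.89×102 + 2.24×202 = 642.06 + 90.78 + 452.48 = 1185.32
L = 1203.67 / 1185.32 × 100 = 101.5481
Paasche component (current-period weights):
ΣP(Q2 2020)Q(Q2 2020) = 4.13×112 + 0.80×107 + 3.04×262 = 462.56 + 85.6 + 796.48 = 1344.64
ΣP(Q1 2020)Q(Q2 2020) = 5.22×112 + 0.89×107 + 2.24×262 = 584.64 + 95.23 + 586.88 = 1266.75
P = 1344.64 / 1266.75 × 100 = 106.1488
Fisher = √(L × P) = √(101.5481 × 106.1488) = 103.8230

103.82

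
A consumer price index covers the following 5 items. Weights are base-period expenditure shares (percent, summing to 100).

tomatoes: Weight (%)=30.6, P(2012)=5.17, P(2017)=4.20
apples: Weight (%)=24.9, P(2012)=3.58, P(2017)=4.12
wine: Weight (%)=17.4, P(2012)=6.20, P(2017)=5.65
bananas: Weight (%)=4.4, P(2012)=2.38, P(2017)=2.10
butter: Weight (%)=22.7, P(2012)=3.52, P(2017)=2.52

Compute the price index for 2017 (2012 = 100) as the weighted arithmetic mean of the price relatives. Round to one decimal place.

89.5

tomatoes: 30.6 × (4.20/5.17) = 30.6 × 0.812379 = 24.8588
apples: 24.9 × (4.12/3.58) = 24.9 × 1.150838 = 28.6559
wine: 17.4 × (5.65/6.20) = 17.4 × 0.911290 = 15.8565
bananas: 4.4 × (2.10/2.38) = 4.4 × 0.882353 = 3.8824
butter: 22.7 × (2.52/3.52) = 22.7 × 0.715909 = 16.2511
Index = Σ wᵢ·(p₁ᵢ/p₀ᵢ) = 24.8588 + 28.6559 + 15.8565 + 3.8824 + 16.2511 = 89.5046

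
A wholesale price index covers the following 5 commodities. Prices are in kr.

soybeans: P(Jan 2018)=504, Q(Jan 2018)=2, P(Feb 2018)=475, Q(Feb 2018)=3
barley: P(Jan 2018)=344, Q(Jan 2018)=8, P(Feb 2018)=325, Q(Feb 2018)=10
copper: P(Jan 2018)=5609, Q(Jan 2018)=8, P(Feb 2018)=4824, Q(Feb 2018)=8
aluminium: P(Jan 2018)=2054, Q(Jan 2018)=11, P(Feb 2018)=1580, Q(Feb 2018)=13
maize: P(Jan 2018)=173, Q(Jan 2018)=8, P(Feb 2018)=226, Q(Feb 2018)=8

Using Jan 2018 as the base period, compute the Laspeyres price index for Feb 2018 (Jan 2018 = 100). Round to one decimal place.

Laspeyres price index uses base-period quantities as weights.
ΣP(Feb 2018)·Q(Jan 2018) = 475×2 + 325×8 + 4824×8 + 1580×11 + 226×8 = 950 + 2600 + 38592 + 17380 + 1808 = 61330
ΣP(Jan 2018)·Q(Jan 2018) = 504×2 + 344×8 + 5609×8 + 2054×11 + 173×8 = 1008 + 2752 + 44872 + 22594 + 1384 = 72610
Index = 61330 / 72610 × 100 = 84.4649

84.5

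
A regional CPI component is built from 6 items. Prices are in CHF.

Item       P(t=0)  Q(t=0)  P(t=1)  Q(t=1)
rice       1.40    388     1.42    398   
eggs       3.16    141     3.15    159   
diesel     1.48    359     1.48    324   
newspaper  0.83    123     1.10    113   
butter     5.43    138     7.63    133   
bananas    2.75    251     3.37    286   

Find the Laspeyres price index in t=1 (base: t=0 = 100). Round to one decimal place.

116.3

Laspeyres price index uses base-period quantities as weights.
ΣP(t=1)·Q(t=0) = 1.42×388 + 3.15×141 + 1.48×359 + 1.10×123 + 7.63×138 + 3.37×251 = 550.96 + 444.15 + 531.32 + 135.3 + 1052.94 + 845.87 = 3560.54
ΣP(t=0)·Q(t=0) = 1.40×388 + 3.16×141 + 1.48×359 + 0.83×123 + 5.43×138 + 2.75×251 = 543.2 + 445.56 + 531.32 + 102.09 + 749.34 + 690.25 = 3061.76
Index = 3560.54 / 3061.76 × 100 = 116.2906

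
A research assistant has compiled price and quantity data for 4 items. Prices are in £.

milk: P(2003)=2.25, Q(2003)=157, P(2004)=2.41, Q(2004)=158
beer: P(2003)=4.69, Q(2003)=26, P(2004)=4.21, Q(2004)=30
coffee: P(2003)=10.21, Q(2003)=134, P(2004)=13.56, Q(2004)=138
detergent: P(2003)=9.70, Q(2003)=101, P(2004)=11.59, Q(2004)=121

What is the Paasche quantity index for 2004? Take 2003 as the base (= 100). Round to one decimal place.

Paasche quantity index uses current-period prices as weights.
ΣP(2004)·Q(2004) = 2.41×158 + 4.21×30 + 13.56×138 + 11.59×121 = 380.78 + 126.3 + 1871.28 + 1402.39 = 3780.75
ΣP(2004)·Q(2003) = 2.41×157 + 4.21×26 + 13.56×134 + 11.59×101 = 378.37 + 109.46 + 1817.04 + 1170.59 = 3475.46
Index = 3780.75 / 3475.46 × 100 = 108.7842

108.8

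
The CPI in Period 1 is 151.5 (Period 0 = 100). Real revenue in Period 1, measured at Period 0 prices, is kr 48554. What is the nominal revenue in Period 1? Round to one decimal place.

Nominal = Real × (Index/100) = 48554 × (151.5/100)
        = 48554 × 1.515 = 73559.3100

73559.3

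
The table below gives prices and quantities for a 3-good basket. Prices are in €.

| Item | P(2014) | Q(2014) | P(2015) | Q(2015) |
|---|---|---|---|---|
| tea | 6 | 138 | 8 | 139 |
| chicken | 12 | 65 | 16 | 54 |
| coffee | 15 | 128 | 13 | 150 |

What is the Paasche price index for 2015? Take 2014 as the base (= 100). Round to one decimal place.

105.2

Paasche price index uses current-period quantities as weights.
ΣP(2015)·Q(2015) = 8×139 + 16×54 + 13×150 = 1112 + 864 + 1950 = 3926
ΣP(2014)·Q(2015) = 6×139 + 12×54 + 15×150 = 834 + 648 + 2250 = 3732
Index = 3926 / 3732 × 100 = 105.1983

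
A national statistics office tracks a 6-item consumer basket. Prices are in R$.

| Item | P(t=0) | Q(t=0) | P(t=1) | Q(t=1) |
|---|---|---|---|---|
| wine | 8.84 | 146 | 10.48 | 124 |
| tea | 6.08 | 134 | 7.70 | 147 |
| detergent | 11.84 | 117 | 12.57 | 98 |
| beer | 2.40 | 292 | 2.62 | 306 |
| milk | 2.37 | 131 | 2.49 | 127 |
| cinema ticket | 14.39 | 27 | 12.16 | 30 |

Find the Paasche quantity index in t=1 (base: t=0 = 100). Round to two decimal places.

94.39

Paasche quantity index uses current-period prices as weights.
ΣP(t=1)·Q(t=1) = 10.48×124 + 7.70×147 + 12.57×98 + 2.62×306 + 2.49×127 + 12.16×30 = 1299.52 + 1131.9 + 1231.86 + 801.72 + 316.23 + 364.8 = 5146.03
ΣP(t=1)·Q(t=0) = 10.48×146 + 7.70×134 + 12.57×117 + 2.62×292 + 2.49×131 + 12.16×27 = 1530.08 + 1031.8 + 1470.69 + 765.04 + 326.19 + 328.32 = 5452.12
Index = 5146.03 / 5452.12 × 100 = 94.3859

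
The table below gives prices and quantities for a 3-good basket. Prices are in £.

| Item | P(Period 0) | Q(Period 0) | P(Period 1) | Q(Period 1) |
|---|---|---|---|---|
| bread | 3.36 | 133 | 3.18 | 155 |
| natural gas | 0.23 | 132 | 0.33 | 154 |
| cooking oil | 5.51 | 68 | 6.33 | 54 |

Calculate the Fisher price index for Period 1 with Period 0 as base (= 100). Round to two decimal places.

Laspeyres component (base-period weights):
ΣP(Period 1)Q(Period 0) = 3.18×133 + 0.33×132 + 6.33×68 = 422.94 + 43.56 + 430.44 = 896.94
ΣP(Period 0)Q(Period 0) = 3.36×133 + 0.23×132 + 5.51×68 = 446.88 + 30.36 + 374.68 = 851.92
L = 896.94 / 851.92 × 100 = 105.2845
Paasche component (current-period weights):
ΣP(Period 1)Q(Period 1) = 3.18×155 + 0.33×154 + 6.33×54 = 492.9 + 50.82 + 341.82 = 885.54
ΣP(Period 0)Q(Period 1) = 3.36×155 + 0.23×154 + 5.51×54 = 520.8 + 35.42 + 297.54 = 853.76
P = 885.54 / 853.76 × 100 = 103.7224
Fisher = √(L × P) = √(105.2845 × 103.7224) = 104.5005

104.50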